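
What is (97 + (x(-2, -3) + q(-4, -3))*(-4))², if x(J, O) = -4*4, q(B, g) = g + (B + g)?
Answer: 40401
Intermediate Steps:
q(B, g) = B + 2*g
x(J, O) = -16
(97 + (x(-2, -3) + q(-4, -3))*(-4))² = (97 + (-16 + (-4 + 2*(-3)))*(-4))² = (97 + (-16 + (-4 - 6))*(-4))² = (97 + (-16 - 10)*(-4))² = (97 - 26*(-4))² = (97 + 104)² = 201² = 40401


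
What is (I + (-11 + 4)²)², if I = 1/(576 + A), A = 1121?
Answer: 6914587716/2879809 ≈ 2401.1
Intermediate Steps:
I = 1/1697 (I = 1/(576 + 1121) = 1/1697 ≈ 0.00058927)
(I + (-11 + 4)²)² = (1/1697 + (-11 + 4)²)² = (1/1697 + (-7)²)² = (1/1697 + 49)² = (83154/1697)² = 6914587716/2879809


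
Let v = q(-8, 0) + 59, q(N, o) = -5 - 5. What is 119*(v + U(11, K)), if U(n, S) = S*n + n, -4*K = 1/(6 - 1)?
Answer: 141491/20 ≈ 7074.5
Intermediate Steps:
q(N, o) = -10
v = 49 (v = -10 + 59 = 49)
K = -1/20 (K = -1/(4*(6 - 1)) = -¼/5 = -¼*⅕ = -1/20 ≈ -0.050000)
U(n, S) = n + S*n
119*(v + U(11, K)) = 119*(49 + 11*(1 - 1/20)) = 119*(49 + 11*(19/20)) = 119*(49 + 209/20) = 119*(1189/20) = 141491/20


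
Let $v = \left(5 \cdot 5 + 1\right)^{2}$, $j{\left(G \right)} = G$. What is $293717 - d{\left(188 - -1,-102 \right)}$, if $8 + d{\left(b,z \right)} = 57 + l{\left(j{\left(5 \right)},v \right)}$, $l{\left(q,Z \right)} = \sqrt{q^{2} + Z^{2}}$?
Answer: $293668 - \sqrt{457001} \approx 2.9299 \cdot 10^{5}$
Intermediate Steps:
$v = 676$ ($v = \left(25 + 1\right)^{2} = 26^{2} = 676$)
$l{\left(q,Z \right)} = \sqrt{Z^{2} + q^{2}}$
$d{\left(b,z \right)} = 49 + \sqrt{457001}$ ($d{\left(b,z \right)} = -8 + \left(57 + \sqrt{676^{2} + 5^{2}}\right) = -8 + \left(57 + \sqrt{456976 + 25}\right) = -8 + \left(57 + \sqrt{457001}\right) = 49 + \sqrt{457001}$)
$293717 - d{\left(188 - -1,-102 \right)} = 293717 - \left(49 + \sqrt{457001}\right) = 293668 - \sqrt{457001}$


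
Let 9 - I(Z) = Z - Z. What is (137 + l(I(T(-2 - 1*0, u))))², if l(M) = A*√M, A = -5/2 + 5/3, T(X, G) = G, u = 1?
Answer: 72361/4 ≈ 18090.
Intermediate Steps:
I(Z) = 9 (I(Z) = 9 - (Z - Z) = 9 - 1*0 = 9 + 0 = 9)
A = -⅚ (A = -5*½ + 5*(⅓) = -5/2 + 5/3 = -⅚ ≈ -0.83333)
l(M) = -5*√M/6
(137 + l(I(T(-2 - 1*0, u))))² = (137 - 5*√9/6)² = (137 - ⅚*3)² = (137 - 5/2)² = (269/2)² = 72361/4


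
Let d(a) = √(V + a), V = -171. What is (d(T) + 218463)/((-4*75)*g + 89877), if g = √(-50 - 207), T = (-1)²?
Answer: (218463 + I*√170)/(89877 - 300*I*√257) ≈ 2.4237 + 0.12984*I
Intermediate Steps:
T = 1
g = I*√257 (g = √(-257) = I*√257 ≈ 16.031*I)
d(a) = √(-171 + a)
(d(T) + 218463)/((-4*75)*g + 89877) = (√(-171 + 1) + 218463)/((-4*75)*(I*√257) + 89877) = (√(-170) + 218463)/(-300*I*√257 + 89877) = (I*√170 + 218463)/(-300*I*√257 + 89877) = (218463 + I*√170)/(89877 - 300*I*√257)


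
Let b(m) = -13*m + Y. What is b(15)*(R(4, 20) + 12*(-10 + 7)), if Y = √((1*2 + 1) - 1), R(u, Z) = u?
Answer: 6240 - 32*√2 ≈ 6194.7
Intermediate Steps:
Y = √2 (Y = √((2 + 1) - 1) = √(3 - 1) = √2 ≈ 1.4142)
b(m) = √2 - 13*m (b(m) = -13*m + √2 = √2 - 13*m)
b(15)*(R(4, 20) + 12*(-10 + 7)) = (√2 - 13*15)*(4 + 12*(-10 + 7)) = (√2 - 195)*(4 + 12*(-3)) = (-195 + √2)*(4 - 36) = (-195 + √2)*(-32) = 6240 - 32*√2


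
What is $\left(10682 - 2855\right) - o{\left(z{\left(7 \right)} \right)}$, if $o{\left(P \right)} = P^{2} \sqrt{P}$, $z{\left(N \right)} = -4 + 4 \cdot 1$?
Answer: $7827$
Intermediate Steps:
$z{\left(N \right)} = 0$ ($z{\left(N \right)} = -4 + 4 = 0$)
$o{\left(P \right)} = P^{\frac{5}{2}}$
$\left(10682 - 2855\right) - o{\left(z{\left(7 \right)} \right)} = \left(10682 - 2855\right) - 0^{\frac{5}{2}} = 7827 - 0 = 7827 + 0 = 7827$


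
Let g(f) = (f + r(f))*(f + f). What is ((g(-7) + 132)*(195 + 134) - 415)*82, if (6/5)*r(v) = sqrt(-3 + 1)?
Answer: 6170910 - 944230*I*sqrt(2)/3 ≈ 6.1709e+6 - 4.4511e+5*I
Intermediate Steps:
r(v) = 5*I*sqrt(2)/6 (r(v) = 5*sqrt(-3 + 1)/6 = 5*sqrt(-2)/6 = 5*(I*sqrt(2))/6 = 5*I*sqrt(2)/6)
g(f) = 2*f*(f + 5*I*sqrt(2)/6) (g(f) = (f + 5*I*sqrt(2)/6)*(f + f) = (f + 5*I*sqrt(2)/6)*(2*f) = 2*f*(f + 5*I*sqrt(2)/6))
((g(-7) + 132)*(195 + 134) - 415)*82 = (((1/3)*(-7)*(6*(-7) + 5*I*sqrt(2)) + 132)*(195 + 134) - 415)*82 = (((1/3)*(-7)*(-42 + 5*I*sqrt(2)) + 132)*329 - 415)*82 = (((98 - 35*I*sqrt(2)/3) + 132)*329 - 415)*82 = ((230 - 35*I*sqrt(2)/3)*329 - 415)*82 = ((75670 - 11515*I*sqrt(2)/3) - 415)*82 = (75255 - 11515*I*sqrt(2)/3)*82 = 6170910 - 944230*I*sqrt(2)/3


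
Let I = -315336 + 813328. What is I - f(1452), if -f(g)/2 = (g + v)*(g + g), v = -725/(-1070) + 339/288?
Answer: 1913583683/214 ≈ 8.9420e+6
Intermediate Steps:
v = 19051/10272 (v = -725*(-1/1070) + 339*(1/288) = 145/214 + 113/96 = 19051/10272 ≈ 1.8547)
I = 497992
f(g) = -4*g*(19051/10272 + g) (f(g) = -2*(g + 19051/10272)*(g + g) = -2*(19051/10272 + g)*2*g = -4*g*(19051/10272 + g))
I - f(1452) = 497992 - (-1)*1452*(19051 + 10272*1452)/2568 = 497992 - (-1)*1452*(19051 + 14914944)/2568 = 497992 - (-1)*1452*14933995/2568 = 497992 - 1*(-1807013395/214) = 497992 + 1807013395/214 = 1913583683/214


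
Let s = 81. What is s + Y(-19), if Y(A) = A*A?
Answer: 442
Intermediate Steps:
Y(A) = A²
s + Y(-19) = 81 + (-19)² = 81 + 361 = 442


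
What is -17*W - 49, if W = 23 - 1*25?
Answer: -15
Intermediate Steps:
W = -2 (W = 23 - 25 = -2)
-17*W - 49 = -17*(-2) - 49 = 34 - 49 = -15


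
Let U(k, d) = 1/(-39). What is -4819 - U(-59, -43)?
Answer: -187940/39 ≈ -4819.0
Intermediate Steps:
U(k, d) = -1/39
-4819 - U(-59, -43) = -4819 - 1*(-1/39) = -4819 + 1/39 = -187940/39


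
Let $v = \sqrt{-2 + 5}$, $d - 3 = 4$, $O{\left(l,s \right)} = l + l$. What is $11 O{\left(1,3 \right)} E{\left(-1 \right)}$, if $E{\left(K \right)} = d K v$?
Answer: $- 154 \sqrt{3} \approx -266.74$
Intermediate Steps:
$O{\left(l,s \right)} = 2 l$
$d = 7$ ($d = 3 + 4 = 7$)
$v = \sqrt{3} \approx 1.732$
$E{\left(K \right)} = 7 K \sqrt{3}$
$11 O{\left(1,3 \right)} E{\left(-1 \right)} = 11 \cdot 2 \cdot 1 \cdot 7 \left(-1\right) \sqrt{3} = 11 \cdot 2 \left(- 7 \sqrt{3}\right) = 22 \left(- 7 \sqrt{3}\right) = - 154 \sqrt{3}$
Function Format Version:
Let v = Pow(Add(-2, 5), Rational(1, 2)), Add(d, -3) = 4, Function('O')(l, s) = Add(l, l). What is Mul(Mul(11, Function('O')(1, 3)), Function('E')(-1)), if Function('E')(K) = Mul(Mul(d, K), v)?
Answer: Mul(-154, Pow(3, Rational(1, 2))) ≈ -266.74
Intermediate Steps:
Function('O')(l, s) = Mul(2, l)
d = 7 (d = Add(3, 4) = 7)
v = Pow(3, Rational(1, 2)) ≈ 1.7320
Function('E')(K) = Mul(7, K, Pow(3, Rational(1, 2))) (Function('E')(K) = Mul(Mul(7, K), Pow(3, Rational(1, 2))) = Mul(7, K, Pow(3, Rational(1, 2))))
Mul(Mul(11, Function('O')(1, 3)), Function('E')(-1)) = Mul(Mul(11, Mul(2, 1)), Mul(7, -1, Pow(3, Rational(1, 2)))) = Mul(Mul(11, 2), Mul(-7, Pow(3, Rational(1, 2)))) = Mul(22, Mul(-7, Pow(3, Rational(1, 2)))) = Mul(-154, Pow(3, Rational(1, 2)))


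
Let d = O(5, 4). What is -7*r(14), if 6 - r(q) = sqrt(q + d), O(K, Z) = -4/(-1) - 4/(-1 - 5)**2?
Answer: -42 + 7*sqrt(161)/3 ≈ -12.393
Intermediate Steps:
O(K, Z) = 35/9 (O(K, Z) = -4*(-1) - 4/((-6)**2) = 4 - 4/36 = 4 - 4*1/36 = 4 - 1/9 = 35/9)
d = 35/9 ≈ 3.8889
r(q) = 6 - sqrt(35/9 + q) (r(q) = 6 - sqrt(q + 35/9) = 6 - sqrt(35/9 + q))
-7*r(14) = -7*(6 - sqrt(35 + 9*14)/3) = -7*(6 - sqrt(35 + 126)/3) = -7*(6 - sqrt(161)/3) = -42 + 7*sqrt(161)/3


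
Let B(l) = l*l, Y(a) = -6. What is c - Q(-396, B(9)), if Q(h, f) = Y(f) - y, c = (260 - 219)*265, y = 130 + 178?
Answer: 11179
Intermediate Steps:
y = 308
B(l) = l²
c = 10865 (c = 41*265 = 10865)
Q(h, f) = -314 (Q(h, f) = -6 - 1*308 = -6 - 308 = -314)
c - Q(-396, B(9)) = 10865 - 1*(-314) = 10865 + 314 = 11179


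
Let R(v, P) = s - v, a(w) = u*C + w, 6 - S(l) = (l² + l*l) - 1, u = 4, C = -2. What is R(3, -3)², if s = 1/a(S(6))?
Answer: 48400/5329 ≈ 9.0824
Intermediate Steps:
S(l) = 7 - 2*l² (S(l) = 6 - ((l² + l*l) - 1) = 6 - ((l² + l²) - 1) = 6 - (2*l² - 1) = 6 - (-1 + 2*l²) = 6 + (1 - 2*l²) = 7 - 2*l²)
a(w) = -8 + w (a(w) = 4*(-2) + w = -8 + w)
s = -1/73 (s = 1/(-8 + (7 - 2*6²)) = 1/(-8 + (7 - 2*36)) = 1/(-8 + (7 - 72)) = 1/(-8 - 65) = 1/(-73) = -1/73 ≈ -0.013699)
R(v, P) = -1/73 - v
R(3, -3)² = (-1/73 - 1*3)² = (-1/73 - 3)² = (-220/73)² = 48400/5329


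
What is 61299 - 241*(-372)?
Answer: 150951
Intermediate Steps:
61299 - 241*(-372) = 61299 + 89652 = 150951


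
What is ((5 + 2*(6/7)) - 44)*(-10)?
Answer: 2610/7 ≈ 372.86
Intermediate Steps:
((5 + 2*(6/7)) - 44)*(-10) = ((5 + 12/7) - 44)*(-10) = (47/7 - 44)*(-10) = -261/7*(-10) = 2610/7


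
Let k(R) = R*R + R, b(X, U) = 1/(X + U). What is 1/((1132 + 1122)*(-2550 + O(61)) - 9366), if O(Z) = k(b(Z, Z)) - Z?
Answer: -7442/43867176899 ≈ -1.6965e-7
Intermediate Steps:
b(X, U) = 1/(U + X)
k(R) = R + R**2 (k(R) = R**2 + R = R + R**2)
O(Z) = -Z + (1 + 1/(2*Z))/(2*Z) (O(Z) = (1 + 1/(Z + Z))/(Z + Z) - Z = (1 + 1/(2*Z))/((2*Z)) - Z = (1/(2*Z))*(1 + 1/(2*Z)) - Z = (1 + 1/(2*Z))/(2*Z) - Z = -Z + (1 + 1/(2*Z))/(2*Z))
1/((1132 + 1122)*(-2550 + O(61)) - 9366) = 1/((1132 + 1122)*(-2550 + (1/4 + (1/2)*61 - 1*61**3)/61**2) - 9366) = 1/(2254*(-2550 + (1/4 + 61/2 - 1*226981)/3721) - 9366) = 1/(2254*(-2550 + (1/4 + 61/2 - 226981)/3721) - 9366) = 1/(2254*(-2550 + (1/3721)*(-907801/4)) - 9366) = 1/(2254*(-2550 - 907801/14884) - 9366) = 1/(2254*(-38862001/14884) - 9366) = 1/(-43797475127/7442 - 9366) = 1/(-43867176899/7442) = -7442/43867176899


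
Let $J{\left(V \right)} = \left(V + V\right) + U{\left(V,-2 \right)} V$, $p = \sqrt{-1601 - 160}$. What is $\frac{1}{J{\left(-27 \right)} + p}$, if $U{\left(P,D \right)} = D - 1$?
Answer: $- \frac{i}{\sqrt{1761} - 27 i} \approx 0.010843 - 0.016853 i$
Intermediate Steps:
$U{\left(P,D \right)} = -1 + D$
$p = i \sqrt{1761}$ ($p = \sqrt{-1761} = i \sqrt{1761} \approx 41.964 i$)
$J{\left(V \right)} = - V$ ($J{\left(V \right)} = \left(V + V\right) + \left(-1 - 2\right) V = 2 V - 3 V = - V$)
$\frac{1}{J{\left(-27 \right)} + p} = \frac{1}{\left(-1\right) \left(-27\right) + i \sqrt{1761}} = \frac{1}{27 + i \sqrt{1761}}$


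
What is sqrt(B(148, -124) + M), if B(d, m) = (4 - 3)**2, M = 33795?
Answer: 2*sqrt(8449) ≈ 183.84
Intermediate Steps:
B(d, m) = 1 (B(d, m) = 1**2 = 1)
sqrt(B(148, -124) + M) = sqrt(1 + 33795) = sqrt(33796) = 2*sqrt(8449)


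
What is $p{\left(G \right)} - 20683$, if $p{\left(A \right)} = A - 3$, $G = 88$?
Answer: $-20598$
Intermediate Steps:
$p{\left(A \right)} = -3 + A$ ($p{\left(A \right)} = A - 3 = -3 + A$)
$p{\left(G \right)} - 20683 = \left(-3 + 88\right) - 20683 = 85 - 20683 = -20598$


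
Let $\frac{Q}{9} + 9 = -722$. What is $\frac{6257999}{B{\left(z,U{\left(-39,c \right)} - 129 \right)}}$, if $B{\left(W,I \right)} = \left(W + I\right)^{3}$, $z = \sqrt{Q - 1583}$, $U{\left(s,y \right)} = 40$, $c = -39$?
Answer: $- \frac{6257999}{\left(89 - i \sqrt{8162}\right)^{3}} \approx 2.2178 - 2.1202 i$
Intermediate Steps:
$Q = -6579$ ($Q = -81 + 9 \left(-722\right) = -81 - 6498 = -6579$)
$z = i \sqrt{8162}$ ($z = \sqrt{-6579 - 1583} = \sqrt{-8162} = i \sqrt{8162} \approx 90.344 i$)
$B{\left(W,I \right)} = \left(I + W\right)^{3}$
$\frac{6257999}{B{\left(z,U{\left(-39,c \right)} - 129 \right)}} = \frac{6257999}{\left(\left(40 - 129\right) + i \sqrt{8162}\right)^{3}} = \frac{6257999}{\left(-89 + i \sqrt{8162}\right)^{3}}$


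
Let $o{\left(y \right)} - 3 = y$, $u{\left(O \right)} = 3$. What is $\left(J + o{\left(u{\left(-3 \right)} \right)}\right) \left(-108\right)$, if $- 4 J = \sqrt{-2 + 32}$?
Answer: $-648 + 27 \sqrt{30} \approx -500.11$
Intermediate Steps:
$J = - \frac{\sqrt{30}}{4}$ ($J = - \frac{\sqrt{-2 + 32}}{4} = - \frac{\sqrt{30}}{4} \approx -1.3693$)
$o{\left(y \right)} = 3 + y$
$\left(J + o{\left(u{\left(-3 \right)} \right)}\right) \left(-108\right) = \left(- \frac{\sqrt{30}}{4} + \left(3 + 3\right)\right) \left(-108\right) = \left(- \frac{\sqrt{30}}{4} + 6\right) \left(-108\right) = \left(6 - \frac{\sqrt{30}}{4}\right) \left(-108\right) = -648 + 27 \sqrt{30}$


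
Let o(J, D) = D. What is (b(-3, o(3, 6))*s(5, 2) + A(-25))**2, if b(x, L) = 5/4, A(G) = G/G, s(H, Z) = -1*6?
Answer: 169/4 ≈ 42.250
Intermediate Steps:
s(H, Z) = -6
A(G) = 1
b(x, L) = 5/4 (b(x, L) = 5*(1/4) = 5/4)
(b(-3, o(3, 6))*s(5, 2) + A(-25))**2 = ((5/4)*(-6) + 1)**2 = (-15/2 + 1)**2 = (-13/2)**2 = 169/4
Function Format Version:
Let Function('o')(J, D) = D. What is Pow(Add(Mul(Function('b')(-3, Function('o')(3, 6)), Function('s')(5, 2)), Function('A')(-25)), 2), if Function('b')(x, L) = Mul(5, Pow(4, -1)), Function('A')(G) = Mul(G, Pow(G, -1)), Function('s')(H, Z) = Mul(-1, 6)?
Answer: Rational(169, 4) ≈ 42.250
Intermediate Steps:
Function('s')(H, Z) = -6
Function('A')(G) = 1
Function('b')(x, L) = Rational(5, 4) (Function('b')(x, L) = Mul(5, Rational(1, 4)) = Rational(5, 4))
Pow(Add(Mul(Function('b')(-3, Function('o')(3, 6)), Function('s')(5, 2)), Function('A')(-25)), 2) = Pow(Add(Mul(Rational(5, 4), -6), 1), 2) = Pow(Add(Rational(-15, 2), 1), 2) = Pow(Rational(-13, 2), 2) = Rational(169, 4)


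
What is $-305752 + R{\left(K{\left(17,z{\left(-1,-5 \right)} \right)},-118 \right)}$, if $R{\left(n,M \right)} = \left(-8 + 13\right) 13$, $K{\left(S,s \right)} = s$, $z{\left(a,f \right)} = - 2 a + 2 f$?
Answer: $-305687$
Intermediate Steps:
$R{\left(n,M \right)} = 65$ ($R{\left(n,M \right)} = 5 \cdot 13 = 65$)
$-305752 + R{\left(K{\left(17,z{\left(-1,-5 \right)} \right)},-118 \right)} = -305752 + 65 = -305687$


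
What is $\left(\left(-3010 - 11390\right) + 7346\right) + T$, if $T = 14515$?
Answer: $7461$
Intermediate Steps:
$\left(\left(-3010 - 11390\right) + 7346\right) + T = \left(\left(-3010 - 11390\right) + 7346\right) + 14515 = \left(-14400 + 7346\right) + 14515 = -7054 + 14515 = 7461$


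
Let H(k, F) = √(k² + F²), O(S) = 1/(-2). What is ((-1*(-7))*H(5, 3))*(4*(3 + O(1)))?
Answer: 70*√34 ≈ 408.17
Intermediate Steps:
O(S) = -½
H(k, F) = √(F² + k²)
((-1*(-7))*H(5, 3))*(4*(3 + O(1))) = ((-1*(-7))*√(3² + 5²))*(4*(3 - ½)) = (7*√(9 + 25))*(4*(5/2)) = (7*√34)*10 = 70*√34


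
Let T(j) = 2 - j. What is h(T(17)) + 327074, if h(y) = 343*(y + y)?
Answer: 316784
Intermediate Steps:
h(y) = 686*y (h(y) = 343*(2*y) = 686*y)
h(T(17)) + 327074 = 686*(2 - 1*17) + 327074 = 686*(2 - 17) + 327074 = 686*(-15) + 327074 = -10290 + 327074 = 316784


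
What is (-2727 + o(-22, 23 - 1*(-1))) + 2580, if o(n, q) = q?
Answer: -123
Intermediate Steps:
(-2727 + o(-22, 23 - 1*(-1))) + 2580 = (-2727 + (23 - 1*(-1))) + 2580 = (-2727 + (23 + 1)) + 2580 = (-2727 + 24) + 2580 = -2703 + 2580 = -123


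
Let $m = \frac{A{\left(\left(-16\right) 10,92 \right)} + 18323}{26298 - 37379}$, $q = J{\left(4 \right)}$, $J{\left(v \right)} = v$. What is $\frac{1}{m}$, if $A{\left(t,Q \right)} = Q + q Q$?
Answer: $- \frac{11081}{18783} \approx -0.58995$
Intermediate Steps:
$q = 4$
$A{\left(t,Q \right)} = 5 Q$ ($A{\left(t,Q \right)} = Q + 4 Q = 5 Q$)
$m = - \frac{18783}{11081}$ ($m = \frac{5 \cdot 92 + 18323}{26298 - 37379} = \frac{460 + 18323}{-11081} = 18783 \left(- \frac{1}{11081}\right) = - \frac{18783}{11081} \approx -1.6951$)
$\frac{1}{m} = \frac{1}{- \frac{18783}{11081}} = - \frac{11081}{18783}$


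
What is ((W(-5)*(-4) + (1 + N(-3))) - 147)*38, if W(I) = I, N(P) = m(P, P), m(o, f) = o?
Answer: -4902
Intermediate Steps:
N(P) = P
((W(-5)*(-4) + (1 + N(-3))) - 147)*38 = ((-5*(-4) + (1 - 3)) - 147)*38 = ((20 - 2) - 147)*38 = (18 - 147)*38 = -129*38 = -4902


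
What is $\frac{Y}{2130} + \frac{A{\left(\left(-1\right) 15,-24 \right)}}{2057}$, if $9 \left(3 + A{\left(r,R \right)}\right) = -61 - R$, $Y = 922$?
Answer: $\frac{2822111}{6572115} \approx 0.42941$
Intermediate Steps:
$A{\left(r,R \right)} = - \frac{88}{9} - \frac{R}{9}$ ($A{\left(r,R \right)} = -3 + \frac{-61 - R}{9} = -3 - \left(\frac{61}{9} + \frac{R}{9}\right) = - \frac{88}{9} - \frac{R}{9}$)
$\frac{Y}{2130} + \frac{A{\left(\left(-1\right) 15,-24 \right)}}{2057} = \frac{922}{2130} + \frac{- \frac{88}{9} - - \frac{8}{3}}{2057} = 922 \cdot \frac{1}{2130} + \left(- \frac{88}{9} + \frac{8}{3}\right) \frac{1}{2057} = \frac{461}{1065} - \frac{64}{18513} = \frac{2822111}{6572115}$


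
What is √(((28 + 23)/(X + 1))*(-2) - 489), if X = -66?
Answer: I*√2059395/65 ≈ 22.078*I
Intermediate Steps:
√(((28 + 23)/(X + 1))*(-2) - 489) = √(((28 + 23)/(-66 + 1))*(-2) - 489) = √((51/(-65))*(-2) - 489) = √((51*(-1/65))*(-2) - 489) = √(-51/65*(-2) - 489) = √(102/65 - 489) = √(-31683/65) = I*√2059395/65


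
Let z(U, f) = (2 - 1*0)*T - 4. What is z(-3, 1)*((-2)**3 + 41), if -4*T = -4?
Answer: -66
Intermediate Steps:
T = 1 (T = -1/4*(-4) = 1)
z(U, f) = -2 (z(U, f) = (2 - 1*0)*1 - 4 = (2 + 0)*1 - 4 = 2*1 - 4 = 2 - 4 = -2)
z(-3, 1)*((-2)**3 + 41) = -2*((-2)**3 + 41) = -2*(-8 + 41) = -2*33 = -66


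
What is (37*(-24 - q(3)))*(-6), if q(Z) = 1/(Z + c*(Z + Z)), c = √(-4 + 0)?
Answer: 90650/17 - 296*I/17 ≈ 5332.4 - 17.412*I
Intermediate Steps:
c = 2*I (c = √(-4) = 2*I ≈ 2.0*I)
q(Z) = 1/(Z + 4*I*Z) (q(Z) = 1/(Z + (2*I)*(Z + Z)) = 1/(Z + (2*I)*(2*Z)) = 1/(Z + 4*I*Z))
(37*(-24 - q(3)))*(-6) = (37*(-24 - (1 - 4*I)/(17*3)))*(-6) = (37*(-24 - (1/51 - 4*I/51)))*(-6) = (37*(-24 + (-1/51 + 4*I/51)))*(-6) = (37*(-1225/51 + 4*I/51))*(-6) = (-45325/51 + 148*I/51)*(-6) = 90650/17 - 296*I/17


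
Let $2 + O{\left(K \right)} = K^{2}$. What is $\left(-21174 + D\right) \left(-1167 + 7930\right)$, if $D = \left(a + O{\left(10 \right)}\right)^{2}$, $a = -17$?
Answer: $-98827719$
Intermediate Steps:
$O{\left(K \right)} = -2 + K^{2}$
$D = 6561$ ($D = \left(-17 - \left(2 - 10^{2}\right)\right)^{2} = \left(-17 + \left(-2 + 100\right)\right)^{2} = \left(-17 + 98\right)^{2} = 81^{2} = 6561$)
$\left(-21174 + D\right) \left(-1167 + 7930\right) = \left(-21174 + 6561\right) \left(-1167 + 7930\right) = \left(-14613\right) 6763 = -98827719$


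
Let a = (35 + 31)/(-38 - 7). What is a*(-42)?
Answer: 308/5 ≈ 61.600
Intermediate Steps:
a = -22/15 (a = 66/(-45) = 66*(-1/45) = -22/15 ≈ -1.4667)
a*(-42) = -22/15*(-42) = 308/5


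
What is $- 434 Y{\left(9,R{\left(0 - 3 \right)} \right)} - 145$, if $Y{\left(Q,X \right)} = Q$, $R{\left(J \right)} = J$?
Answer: $-4051$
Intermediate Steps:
$- 434 Y{\left(9,R{\left(0 - 3 \right)} \right)} - 145 = \left(-434\right) 9 - 145 = -3906 - 145 = -4051$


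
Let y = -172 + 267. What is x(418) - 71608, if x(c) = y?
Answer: -71513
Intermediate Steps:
y = 95
x(c) = 95
x(418) - 71608 = 95 - 71608 = -71513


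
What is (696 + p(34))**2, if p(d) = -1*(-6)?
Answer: 492804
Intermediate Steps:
p(d) = 6
(696 + p(34))**2 = (696 + 6)**2 = 702**2 = 492804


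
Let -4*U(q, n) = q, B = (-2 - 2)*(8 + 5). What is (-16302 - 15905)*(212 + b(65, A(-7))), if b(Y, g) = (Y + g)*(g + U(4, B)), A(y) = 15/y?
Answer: -3257508/7 ≈ -4.6536e+5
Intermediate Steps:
B = -52 (B = -4*13 = -52)
U(q, n) = -q/4
b(Y, g) = (-1 + g)*(Y + g) (b(Y, g) = (Y + g)*(g - 1/4*4) = (Y + g)*(g - 1) = (Y + g)*(-1 + g) = (-1 + g)*(Y + g))
(-16302 - 15905)*(212 + b(65, A(-7))) = (-16302 - 15905)*(212 + ((15/(-7))**2 - 1*65 - 15/(-7) + 65*(15/(-7)))) = -32207*(212 + ((15*(-1/7))**2 - 65 - 15*(-1)/7 + 65*(15*(-1/7)))) = -32207*(212 + ((-15/7)**2 - 65 - 1*(-15/7) + 65*(-15/7))) = -32207*(212 + (225/49 - 65 + 15/7 - 975/7)) = -32207*(212 - 9680/49) = -32207*708/49 = -3257508/7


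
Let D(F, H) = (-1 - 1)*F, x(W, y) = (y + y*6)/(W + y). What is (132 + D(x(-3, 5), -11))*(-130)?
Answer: -12610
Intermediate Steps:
x(W, y) = 7*y/(W + y) (x(W, y) = (y + 6*y)/(W + y) = (7*y)/(W + y) = 7*y/(W + y))
D(F, H) = -2*F
(132 + D(x(-3, 5), -11))*(-130) = (132 - 14*5/(-3 + 5))*(-130) = (132 - 14*5/2)*(-130) = (132 - 2*35/2)*(-130) = (132 - 35)*(-130) = 97*(-130) = -12610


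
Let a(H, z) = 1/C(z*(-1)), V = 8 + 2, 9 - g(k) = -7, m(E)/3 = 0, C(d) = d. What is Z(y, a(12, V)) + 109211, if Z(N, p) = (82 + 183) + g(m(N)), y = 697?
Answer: 109492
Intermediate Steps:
m(E) = 0 (m(E) = 3*0 = 0)
g(k) = 16 (g(k) = 9 - 1*(-7) = 9 + 7 = 16)
V = 10
a(H, z) = -1/z (a(H, z) = 1/(z*(-1)) = 1/(-z) = -1/z)
Z(N, p) = 281 (Z(N, p) = (82 + 183) + 16 = 265 + 16 = 281)
Z(y, a(12, V)) + 109211 = 281 + 109211 = 109492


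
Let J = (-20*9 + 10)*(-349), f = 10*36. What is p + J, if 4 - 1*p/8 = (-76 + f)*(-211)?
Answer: 538754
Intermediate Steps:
f = 360
p = 479424 (p = 32 - 8*(-76 + 360)*(-211) = 32 - 2272*(-211) = 32 - 8*(-59924) = 32 + 479392 = 479424)
J = 59330 (J = (-180 + 10)*(-349) = -170*(-349) = 59330)
p + J = 479424 + 59330 = 538754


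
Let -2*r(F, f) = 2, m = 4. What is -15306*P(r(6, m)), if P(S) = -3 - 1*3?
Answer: 91836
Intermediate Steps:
r(F, f) = -1 (r(F, f) = -½*2 = -1)
P(S) = -6 (P(S) = -3 - 3 = -6)
-15306*P(r(6, m)) = -15306*(-6) = 91836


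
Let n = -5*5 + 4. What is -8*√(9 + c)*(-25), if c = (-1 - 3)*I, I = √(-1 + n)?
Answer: 200*√(9 - 4*I*√22) ≈ 772.12 - 485.98*I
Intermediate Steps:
n = -21 (n = -25 + 4 = -21)
I = I*√22 (I = √(-1 - 21) = √(-22) = I*√22 ≈ 4.6904*I)
c = -4*I*√22 (c = (-1 - 3)*(I*√22) = -4*I*√22 ≈ -18.762*I)
-8*√(9 + c)*(-25) = -8*√(9 - 4*I*√22)*(-25) = 200*√(9 - 4*I*√22)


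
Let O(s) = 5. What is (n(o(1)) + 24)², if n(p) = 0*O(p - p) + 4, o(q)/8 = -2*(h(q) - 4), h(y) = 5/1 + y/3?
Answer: 784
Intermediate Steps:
h(y) = 5 + y/3 (h(y) = 5*1 + y*(⅓) = 5 + y/3)
o(q) = -16 - 16*q/3 (o(q) = 8*(-2*((5 + q/3) - 4)) = 8*(-2*(1 + q/3)) = 8*(-2 - 2*q/3) = -16 - 16*q/3)
n(p) = 4 (n(p) = 0*5 + 4 = 0 + 4 = 4)
(n(o(1)) + 24)² = (4 + 24)² = 28² = 784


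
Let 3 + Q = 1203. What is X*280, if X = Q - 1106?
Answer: 26320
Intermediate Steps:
Q = 1200 (Q = -3 + 1203 = 1200)
X = 94 (X = 1200 - 1106 = 94)
X*280 = 94*280 = 26320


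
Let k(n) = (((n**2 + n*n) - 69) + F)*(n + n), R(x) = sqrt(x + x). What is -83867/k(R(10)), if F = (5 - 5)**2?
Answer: 83867*sqrt(5)/580 ≈ 323.33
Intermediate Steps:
F = 0 (F = 0**2 = 0)
R(x) = sqrt(2)*sqrt(x) (R(x) = sqrt(2*x) = sqrt(2)*sqrt(x))
k(n) = 2*n*(-69 + 2*n**2) (k(n) = (((n**2 + n*n) - 69) + 0)*(n + n) = (((n**2 + n**2) - 69) + 0)*(2*n) = ((2*n**2 - 69) + 0)*(2*n) = ((-69 + 2*n**2) + 0)*(2*n) = (-69 + 2*n**2)*(2*n) = 2*n*(-69 + 2*n**2))
-83867/k(R(10)) = -83867/(-138*sqrt(2)*sqrt(10) + 4*(sqrt(2)*sqrt(10))**3) = -83867/(-276*sqrt(5) + 4*(2*sqrt(5))**3) = -83867/(-276*sqrt(5) + 4*(40*sqrt(5))) = -83867/(-276*sqrt(5) + 160*sqrt(5)) = -83867*(-sqrt(5)/580) = -(-83867)*sqrt(5)/580 = 83867*sqrt(5)/580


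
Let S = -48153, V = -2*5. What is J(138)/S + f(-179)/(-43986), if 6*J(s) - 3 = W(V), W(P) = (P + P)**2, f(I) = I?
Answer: 2832497/1059028929 ≈ 0.0026746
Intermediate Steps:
V = -10
W(P) = 4*P**2 (W(P) = (2*P)**2 = 4*P**2)
J(s) = 403/6 (J(s) = 1/2 + (4*(-10)**2)/6 = 1/2 + (4*100)/6 = 1/2 + (1/6)*400 = 1/2 + 200/3 = 403/6)
J(138)/S + f(-179)/(-43986) = (403/6)/(-48153) - 179/(-43986) = (403/6)*(-1/48153) - 179*(-1/43986) = -403/288918 + 179/43986 = 2832497/1059028929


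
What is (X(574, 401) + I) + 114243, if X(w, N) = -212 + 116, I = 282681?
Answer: 396828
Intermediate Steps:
X(w, N) = -96
(X(574, 401) + I) + 114243 = (-96 + 282681) + 114243 = 282585 + 114243 = 396828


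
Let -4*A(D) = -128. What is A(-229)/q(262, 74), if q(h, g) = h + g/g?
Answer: 32/263 ≈ 0.12167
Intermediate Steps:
A(D) = 32 (A(D) = -1/4*(-128) = 32)
q(h, g) = 1 + h (q(h, g) = h + 1 = 1 + h)
A(-229)/q(262, 74) = 32/(1 + 262) = 32/263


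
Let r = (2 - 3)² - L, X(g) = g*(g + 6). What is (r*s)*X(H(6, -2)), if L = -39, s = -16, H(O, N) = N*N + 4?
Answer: -71680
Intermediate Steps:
H(O, N) = 4 + N² (H(O, N) = N² + 4 = 4 + N²)
X(g) = g*(6 + g)
r = 40 (r = (2 - 3)² - 1*(-39) = (-1)² + 39 = 1 + 39 = 40)
(r*s)*X(H(6, -2)) = (40*(-16))*((4 + (-2)²)*(6 + (4 + (-2)²))) = -640*(4 + 4)*(6 + (4 + 4)) = -5120*(6 + 8) = -5120*14 = -640*112 = -71680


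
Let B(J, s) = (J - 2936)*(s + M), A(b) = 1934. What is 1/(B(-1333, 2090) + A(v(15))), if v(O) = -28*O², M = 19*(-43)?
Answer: -1/5432503 ≈ -1.8408e-7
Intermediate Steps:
M = -817
B(J, s) = (-2936 + J)*(-817 + s) (B(J, s) = (J - 2936)*(s - 817) = (-2936 + J)*(-817 + s))
1/(B(-1333, 2090) + A(v(15))) = 1/((2398712 - 2936*2090 - 817*(-1333) - 1333*2090) + 1934) = 1/((2398712 - 6136240 + 1089061 - 2785970) + 1934) = 1/(-5434437 + 1934) = 1/(-5432503) = -1/5432503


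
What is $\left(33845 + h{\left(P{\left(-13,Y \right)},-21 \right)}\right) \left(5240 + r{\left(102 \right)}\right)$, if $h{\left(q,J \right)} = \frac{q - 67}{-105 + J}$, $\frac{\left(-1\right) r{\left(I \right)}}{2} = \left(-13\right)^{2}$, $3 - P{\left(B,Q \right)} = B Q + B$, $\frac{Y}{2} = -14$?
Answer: $\frac{3484411045}{21} \approx 1.6592 \cdot 10^{8}$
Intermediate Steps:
$Y = -28$ ($Y = 2 \left(-14\right) = -28$)
$P{\left(B,Q \right)} = 3 - B - B Q$ ($P{\left(B,Q \right)} = 3 - \left(B Q + B\right) = 3 - \left(B + B Q\right) = 3 - B - B Q$)
$r{\left(I \right)} = -338$ ($r{\left(I \right)} = - 2 \left(-13\right)^{2} = \left(-2\right) 169 = -338$)
$h{\left(q,J \right)} = \frac{-67 + q}{-105 + J}$
$\left(33845 + h{\left(P{\left(-13,Y \right)},-21 \right)}\right) \left(5240 + r{\left(102 \right)}\right) = \left(33845 + \frac{-67 - \left(-16 + 364\right)}{-105 - 21}\right) \left(5240 - 338\right) = \left(33845 + \frac{-67 + \left(3 + 13 - 364\right)}{-126}\right) 4902 = \left(33845 - \frac{-67 - 348}{126}\right) 4902 = \left(33845 - - \frac{415}{126}\right) 4902 = \left(33845 + \frac{415}{126}\right) 4902 = \frac{4264885}{126} \cdot 4902 = \frac{3484411045}{21}$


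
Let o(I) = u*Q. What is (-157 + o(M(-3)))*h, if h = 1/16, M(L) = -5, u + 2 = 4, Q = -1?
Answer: -159/16 ≈ -9.9375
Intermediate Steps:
u = 2 (u = -2 + 4 = 2)
h = 1/16 ≈ 0.062500
o(I) = -2 (o(I) = 2*(-1) = -2)
(-157 + o(M(-3)))*h = (-157 - 2)*(1/16) = -159*1/16 = -159/16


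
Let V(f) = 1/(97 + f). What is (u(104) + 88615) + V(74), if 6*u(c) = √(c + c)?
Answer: 15153166/171 + 2*√13/3 ≈ 88617.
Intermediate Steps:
u(c) = √2*√c/6 (u(c) = √(c + c)/6 = √(2*c)/6 = (√2*√c)/6 = √2*√c/6)
(u(104) + 88615) + V(74) = (√2*√104/6 + 88615) + 1/(97 + 74) = (√2*(2*√26)/6 + 88615) + 1/171 = (2*√13/3 + 88615) + 1/171 = (88615 + 2*√13/3) + 1/171 = 15153166/171 + 2*√13/3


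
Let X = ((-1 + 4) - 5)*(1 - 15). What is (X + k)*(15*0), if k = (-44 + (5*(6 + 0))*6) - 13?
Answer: 0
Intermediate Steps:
X = 28 (X = (3 - 5)*(-14) = -2*(-14) = 28)
k = 123 (k = (-44 + (5*6)*6) - 13 = (-44 + 30*6) - 13 = (-44 + 180) - 13 = 136 - 13 = 123)
(X + k)*(15*0) = (28 + 123)*(15*0) = 151*0 = 0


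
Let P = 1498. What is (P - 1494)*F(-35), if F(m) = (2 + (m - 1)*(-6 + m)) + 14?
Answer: 5968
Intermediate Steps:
F(m) = 16 + (-1 + m)*(-6 + m) (F(m) = (2 + (-1 + m)*(-6 + m)) + 14 = 16 + (-1 + m)*(-6 + m))
(P - 1494)*F(-35) = (1498 - 1494)*(22 + (-35)² - 7*(-35)) = 4*(22 + 1225 + 245) = 4*1492 = 5968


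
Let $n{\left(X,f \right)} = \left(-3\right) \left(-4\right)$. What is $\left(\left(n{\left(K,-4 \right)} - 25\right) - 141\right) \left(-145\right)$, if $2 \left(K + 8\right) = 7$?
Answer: $22330$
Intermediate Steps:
$K = - \frac{9}{2}$ ($K = -8 + \frac{1}{2} \cdot 7 = -8 + \frac{7}{2} = - \frac{9}{2} \approx -4.5$)
$n{\left(X,f \right)} = 12$
$\left(\left(n{\left(K,-4 \right)} - 25\right) - 141\right) \left(-145\right) = \left(\left(12 - 25\right) - 141\right) \left(-145\right) = \left(-13 - 141\right) \left(-145\right) = \left(-154\right) \left(-145\right) = 22330$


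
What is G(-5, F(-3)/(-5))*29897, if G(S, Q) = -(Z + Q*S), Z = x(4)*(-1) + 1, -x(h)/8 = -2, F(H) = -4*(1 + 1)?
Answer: 687631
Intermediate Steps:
F(H) = -8 (F(H) = -4*2 = -8)
x(h) = 16 (x(h) = -8*(-2) = 16)
Z = -15 (Z = 16*(-1) + 1 = -16 + 1 = -15)
G(S, Q) = 15 - Q*S (G(S, Q) = -(-15 + Q*S) = 15 - Q*S)
G(-5, F(-3)/(-5))*29897 = (15 - 1*(-8/(-5))*(-5))*29897 = (15 - 1*(-8*(-⅕))*(-5))*29897 = (15 - 1*8/5*(-5))*29897 = (15 + 8)*29897 = 23*29897 = 687631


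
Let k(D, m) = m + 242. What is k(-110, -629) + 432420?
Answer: 432033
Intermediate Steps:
k(D, m) = 242 + m
k(-110, -629) + 432420 = (242 - 629) + 432420 = -387 + 432420 = 432033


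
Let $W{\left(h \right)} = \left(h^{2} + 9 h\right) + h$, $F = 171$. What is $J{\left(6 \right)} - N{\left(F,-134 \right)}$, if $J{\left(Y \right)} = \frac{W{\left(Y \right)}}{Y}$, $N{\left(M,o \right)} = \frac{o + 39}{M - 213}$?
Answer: $\frac{577}{42} \approx 13.738$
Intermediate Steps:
$W{\left(h \right)} = h^{2} + 10 h$
$N{\left(M,o \right)} = \frac{39 + o}{-213 + M}$
$J{\left(Y \right)} = 10 + Y$ ($J{\left(Y \right)} = \frac{Y \left(10 + Y\right)}{Y} = 10 + Y$)
$J{\left(6 \right)} - N{\left(F,-134 \right)} = \left(10 + 6\right) - \frac{39 - 134}{-213 + 171} = 16 - \frac{1}{-42} \left(-95\right) = 16 - \left(- \frac{1}{42}\right) \left(-95\right) = 16 - \frac{95}{42} = \frac{577}{42}$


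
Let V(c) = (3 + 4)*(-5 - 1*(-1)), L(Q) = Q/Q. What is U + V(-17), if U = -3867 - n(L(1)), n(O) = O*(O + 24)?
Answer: -3920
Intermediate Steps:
L(Q) = 1
n(O) = O*(24 + O)
V(c) = -28 (V(c) = 7*(-5 + 1) = 7*(-4) = -28)
U = -3892 (U = -3867 - (24 + 1) = -3867 - 25 = -3892)
U + V(-17) = -3892 - 28 = -3920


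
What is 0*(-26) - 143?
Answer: -143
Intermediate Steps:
0*(-26) - 143 = 0 - 143 = -143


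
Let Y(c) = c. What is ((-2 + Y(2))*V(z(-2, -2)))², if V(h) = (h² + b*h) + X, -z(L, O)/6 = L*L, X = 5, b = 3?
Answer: 0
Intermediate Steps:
z(L, O) = -6*L² (z(L, O) = -6*L*L = -6*L²)
V(h) = 5 + h² + 3*h (V(h) = (h² + 3*h) + 5 = 5 + h² + 3*h)
((-2 + Y(2))*V(z(-2, -2)))² = ((-2 + 2)*(5 + (-6*(-2)²)² + 3*(-6*(-2)²)))² = (0*(5 + (-6*4)² + 3*(-6*4)))² = (0*(5 + (-24)² + 3*(-24)))² = (0*(5 + 576 - 72))² = (0*509)² = 0² = 0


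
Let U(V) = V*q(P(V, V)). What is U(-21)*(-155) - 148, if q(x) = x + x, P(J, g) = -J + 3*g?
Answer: -273568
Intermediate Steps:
q(x) = 2*x
U(V) = 4*V² (U(V) = V*(2*(-V + 3*V)) = V*(2*(2*V)) = V*(4*V) = 4*V²)
U(-21)*(-155) - 148 = (4*(-21)²)*(-155) - 148 = (4*441)*(-155) - 148 = 1764*(-155) - 148 = -273420 - 148 = -273568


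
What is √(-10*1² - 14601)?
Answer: I*√14611 ≈ 120.88*I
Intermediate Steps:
√(-10*1² - 14601) = √(-10*1 - 14601) = √(-10 - 14601) = √(-14611) = I*√14611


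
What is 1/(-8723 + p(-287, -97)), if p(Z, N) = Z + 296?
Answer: -1/8714 ≈ -0.00011476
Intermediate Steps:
p(Z, N) = 296 + Z
1/(-8723 + p(-287, -97)) = 1/(-8723 + (296 - 287)) = 1/(-8723 + 9) = 1/(-8714) = -1/8714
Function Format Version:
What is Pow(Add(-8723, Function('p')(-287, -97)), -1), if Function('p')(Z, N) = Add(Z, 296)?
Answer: Rational(-1, 8714) ≈ -0.00011476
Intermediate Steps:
Function('p')(Z, N) = Add(296, Z)
Pow(Add(-8723, Function('p')(-287, -97)), -1) = Pow(Add(-8723, Add(296, -287)), -1) = Pow(Add(-8723, 9), -1) = Pow(-8714, -1) = Rational(-1, 8714)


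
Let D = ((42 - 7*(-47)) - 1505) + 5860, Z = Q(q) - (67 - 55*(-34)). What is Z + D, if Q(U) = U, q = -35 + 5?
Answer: 2759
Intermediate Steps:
q = -30
Z = -1967 (Z = -30 - (67 - 55*(-34)) = -30 - (67 + 1870) = -30 - 1*1937 = -30 - 1937 = -1967)
D = 4726 (D = ((42 + 329) - 1505) + 5860 = (371 - 1505) + 5860 = -1134 + 5860 = 4726)
Z + D = -1967 + 4726 = 2759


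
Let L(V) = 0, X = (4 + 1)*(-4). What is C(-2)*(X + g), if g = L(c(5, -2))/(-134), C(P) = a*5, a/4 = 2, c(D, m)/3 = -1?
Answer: -800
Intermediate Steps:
c(D, m) = -3 (c(D, m) = 3*(-1) = -3)
X = -20 (X = 5*(-4) = -20)
a = 8 (a = 4*2 = 8)
C(P) = 40 (C(P) = 8*5 = 40)
g = 0 (g = 0/(-134) = 0*(-1/134) = 0)
C(-2)*(X + g) = 40*(-20 + 0) = 40*(-20) = -800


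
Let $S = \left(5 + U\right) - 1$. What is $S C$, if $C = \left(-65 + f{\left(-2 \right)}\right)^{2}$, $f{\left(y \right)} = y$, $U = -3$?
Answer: $4489$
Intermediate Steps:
$C = 4489$ ($C = \left(-65 - 2\right)^{2} = \left(-67\right)^{2} = 4489$)
$S = 1$ ($S = \left(5 - 3\right) - 1 = 2 - 1 = 1$)
$S C = 1 \cdot 4489 = 4489$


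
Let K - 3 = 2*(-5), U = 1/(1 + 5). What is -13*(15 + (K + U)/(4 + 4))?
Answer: -8827/48 ≈ -183.90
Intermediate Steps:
U = ⅙ (U = 1/6 = ⅙ ≈ 0.16667)
K = -7 (K = 3 + 2*(-5) = 3 - 10 = -7)
-13*(15 + (K + U)/(4 + 4)) = -13*(15 + (-7 + ⅙)/(4 + 4)) = -13*(15 - 41/6/8) = -13*(15 - 41/6*⅛) = -13*(15 - 41/48) = -13*679/48 = -8827/48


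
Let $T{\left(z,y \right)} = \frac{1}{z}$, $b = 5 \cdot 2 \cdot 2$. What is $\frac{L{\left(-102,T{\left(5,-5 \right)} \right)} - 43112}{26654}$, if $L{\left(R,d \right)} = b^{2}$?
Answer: $- \frac{21356}{13327} \approx -1.6025$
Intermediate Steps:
$b = 20$ ($b = 10 \cdot 2 = 20$)
$L{\left(R,d \right)} = 400$ ($L{\left(R,d \right)} = 20^{2} = 400$)
$\frac{L{\left(-102,T{\left(5,-5 \right)} \right)} - 43112}{26654} = \frac{400 - 43112}{26654} = \left(400 - 43112\right) \frac{1}{26654} = \left(-42712\right) \frac{1}{26654} = - \frac{21356}{13327}$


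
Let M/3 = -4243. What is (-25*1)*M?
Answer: 318225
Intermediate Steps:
M = -12729 (M = 3*(-4243) = -12729)
(-25*1)*M = -25*1*(-12729) = -25*(-12729) = 318225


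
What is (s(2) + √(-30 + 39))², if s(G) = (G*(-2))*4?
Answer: 169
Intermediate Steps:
s(G) = -8*G (s(G) = -2*G*4 = -8*G)
(s(2) + √(-30 + 39))² = (-8*2 + √(-30 + 39))² = (-16 + √9)² = (-16 + 3)² = (-13)² = 169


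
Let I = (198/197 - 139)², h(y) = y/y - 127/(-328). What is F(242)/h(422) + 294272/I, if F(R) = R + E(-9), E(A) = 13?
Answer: 13401653822168/67251204475 ≈ 199.28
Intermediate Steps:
h(y) = 455/328 (h(y) = 1 - 127*(-1/328) = 1 + 127/328 = 455/328)
I = 739024225/38809 (I = (198*(1/197) - 139)² = (198/197 - 139)² = (-27185/197)² = 739024225/38809 ≈ 19043.)
F(R) = 13 + R (F(R) = R + 13 = 13 + R)
F(242)/h(422) + 294272/I = (13 + 242)/(455/328) + 294272/(739024225/38809) = 255*(328/455) + 294272*(38809/739024225) = 16728/91 + 11420402048/739024225 = 13401653822168/67251204475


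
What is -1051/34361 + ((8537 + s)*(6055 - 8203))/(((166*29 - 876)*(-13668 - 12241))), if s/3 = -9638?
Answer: -4500578531/9792850639 ≈ -0.45958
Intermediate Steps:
s = -28914 (s = 3*(-9638) = -28914)
-1051/34361 + ((8537 + s)*(6055 - 8203))/(((166*29 - 876)*(-13668 - 12241))) = -1051/34361 + ((8537 - 28914)*(6055 - 8203))/(((166*29 - 876)*(-13668 - 12241))) = -1051*1/34361 + (-20377*(-2148))/(((4814 - 876)*(-25909))) = -1051/34361 + 43769796/((3938*(-25909))) = -1051/34361 + 43769796/(-102029642) = -1051/34361 + 43769796*(-1/102029642) = -1051/34361 - 122262/284999 = -4500578531/9792850639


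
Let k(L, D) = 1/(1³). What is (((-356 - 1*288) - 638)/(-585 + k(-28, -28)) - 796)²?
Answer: 53727067681/85264 ≈ 6.3013e+5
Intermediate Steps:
k(L, D) = 1 (k(L, D) = 1/1 = 1)
(((-356 - 1*288) - 638)/(-585 + k(-28, -28)) - 796)² = (((-356 - 1*288) - 638)/(-585 + 1) - 796)² = (((-356 - 288) - 638)/(-584) - 796)² = ((-644 - 638)*(-1/584) - 796)² = (-1282*(-1/584) - 796)² = (641/292 - 796)² = (-231791/292)² = 53727067681/85264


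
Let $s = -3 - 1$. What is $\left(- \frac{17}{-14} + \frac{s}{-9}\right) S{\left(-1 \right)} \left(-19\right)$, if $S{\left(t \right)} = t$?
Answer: $\frac{3971}{126} \approx 31.516$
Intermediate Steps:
$s = -4$
$\left(- \frac{17}{-14} + \frac{s}{-9}\right) S{\left(-1 \right)} \left(-19\right) = \left(- \frac{17}{-14} - \frac{4}{-9}\right) \left(-1\right) \left(-19\right) = \left(\left(-17\right) \left(- \frac{1}{14}\right) - - \frac{4}{9}\right) \left(-1\right) \left(-19\right) = \left(\frac{17}{14} + \frac{4}{9}\right) \left(-1\right) \left(-19\right) = \frac{209}{126} \left(-1\right) \left(-19\right) = \left(- \frac{209}{126}\right) \left(-19\right) = \frac{3971}{126}$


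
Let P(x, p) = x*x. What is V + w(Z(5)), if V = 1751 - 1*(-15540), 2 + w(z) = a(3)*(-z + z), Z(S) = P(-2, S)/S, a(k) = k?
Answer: 17289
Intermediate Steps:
P(x, p) = x**2
Z(S) = 4/S (Z(S) = (-2)**2/S = 4/S)
w(z) = -2 (w(z) = -2 + 3*(-z + z) = -2 + 3*0 = -2 + 0 = -2)
V = 17291 (V = 1751 + 15540 = 17291)
V + w(Z(5)) = 17291 - 2 = 17289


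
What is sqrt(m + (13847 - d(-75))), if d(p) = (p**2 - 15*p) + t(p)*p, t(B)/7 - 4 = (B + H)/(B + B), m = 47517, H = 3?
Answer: sqrt(56966) ≈ 238.68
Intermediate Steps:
t(B) = 28 + 7*(3 + B)/(2*B) (t(B) = 28 + 7*((B + 3)/(B + B)) = 28 + 7*((3 + B)/((2*B))) = 28 + 7*((3 + B)*(1/(2*B))) = 28 + 7*((3 + B)/(2*B)) = 28 + 7*(3 + B)/(2*B))
d(p) = 21/2 + p**2 + 33*p/2 (d(p) = (p**2 - 15*p) + (21*(1 + 3*p)/(2*p))*p = (p**2 - 15*p) + (21/2 + 63*p/2) = 21/2 + p**2 + 33*p/2)
sqrt(m + (13847 - d(-75))) = sqrt(47517 + (13847 - (21/2 + (-75)**2 + (33/2)*(-75)))) = sqrt(47517 + (13847 - (21/2 + 5625 - 2475/2))) = sqrt(47517 + (13847 - 1*4398)) = sqrt(47517 + (13847 - 4398)) = sqrt(47517 + 9449) = sqrt(56966)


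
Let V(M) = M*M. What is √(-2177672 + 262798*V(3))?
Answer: √187510 ≈ 433.02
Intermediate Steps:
V(M) = M²
√(-2177672 + 262798*V(3)) = √(-2177672 + 262798*3²) = √(-2177672 + 262798*9) = √(-2177672 + 2365182) = √187510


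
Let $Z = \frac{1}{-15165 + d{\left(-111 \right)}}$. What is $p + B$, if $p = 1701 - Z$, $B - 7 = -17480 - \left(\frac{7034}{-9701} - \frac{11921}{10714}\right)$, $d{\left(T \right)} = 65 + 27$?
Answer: $- \frac{24706089245164989}{1566635075522} \approx -15770.0$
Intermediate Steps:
$d{\left(T \right)} = 92$
$Z = - \frac{1}{15073}$ ($Z = \frac{1}{-15165 + 92} = \frac{1}{-15073} = - \frac{1}{15073} \approx -6.6344 \cdot 10^{-5}$)
$B = - \frac{1815891701225}{103936514}$ ($B = 7 - \left(17480 - \frac{11921}{10714} - \frac{7034}{9701}\right) = 7 - \frac{1816619256823}{103936514} = - \frac{1815891701225}{103936514} \approx -17471.0$)
$p = \frac{25639174}{15073}$ ($p = 1701 - - \frac{1}{15073} = 1701 + \frac{1}{15073} = \frac{25639174}{15073} \approx 1701.0$)
$p + B = \frac{25639174}{15073} - \frac{1815891701225}{103936514} = - \frac{24706089245164989}{1566635075522}$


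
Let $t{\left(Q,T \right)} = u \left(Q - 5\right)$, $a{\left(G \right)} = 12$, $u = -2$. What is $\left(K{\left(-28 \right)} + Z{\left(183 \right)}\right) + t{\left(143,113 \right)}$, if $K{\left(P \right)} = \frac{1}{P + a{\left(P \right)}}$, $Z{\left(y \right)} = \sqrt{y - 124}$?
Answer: $- \frac{4417}{16} + \sqrt{59} \approx -268.38$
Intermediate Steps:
$t{\left(Q,T \right)} = 10 - 2 Q$ ($t{\left(Q,T \right)} = - 2 \left(Q - 5\right) = - 2 \left(-5 + Q\right) = 10 - 2 Q$)
$Z{\left(y \right)} = \sqrt{-124 + y}$
$K{\left(P \right)} = \frac{1}{12 + P}$ ($K{\left(P \right)} = \frac{1}{P + 12} = \frac{1}{12 + P}$)
$\left(K{\left(-28 \right)} + Z{\left(183 \right)}\right) + t{\left(143,113 \right)} = \left(\frac{1}{12 - 28} + \sqrt{-124 + 183}\right) + \left(10 - 286\right) = \left(\frac{1}{-16} + \sqrt{59}\right) + \left(10 - 286\right) = \left(- \frac{1}{16} + \sqrt{59}\right) - 276 = - \frac{4417}{16} + \sqrt{59}$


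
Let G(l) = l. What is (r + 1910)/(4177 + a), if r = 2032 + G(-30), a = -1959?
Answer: 1956/1109 ≈ 1.7638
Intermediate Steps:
r = 2002 (r = 2032 - 30 = 2002)
(r + 1910)/(4177 + a) = (2002 + 1910)/(4177 - 1959) = 3912/2218 = 3912*(1/2218) = 1956/1109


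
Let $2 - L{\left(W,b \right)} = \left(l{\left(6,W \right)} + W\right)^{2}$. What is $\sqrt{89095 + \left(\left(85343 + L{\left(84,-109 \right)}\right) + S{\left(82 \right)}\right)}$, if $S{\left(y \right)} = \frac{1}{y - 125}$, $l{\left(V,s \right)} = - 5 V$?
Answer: $\frac{\sqrt{317147833}}{43} \approx 414.15$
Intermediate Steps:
$L{\left(W,b \right)} = 2 - \left(-30 + W\right)^{2}$ ($L{\left(W,b \right)} = 2 - \left(\left(-5\right) 6 + W\right)^{2} = 2 - \left(-30 + W\right)^{2}$)
$S{\left(y \right)} = \frac{1}{-125 + y}$
$\sqrt{89095 + \left(\left(85343 + L{\left(84,-109 \right)}\right) + S{\left(82 \right)}\right)} = \sqrt{89095 + \left(\left(85343 + \left(2 - \left(-30 + 84\right)^{2}\right)\right) + \frac{1}{-125 + 82}\right)} = \sqrt{89095 + \left(\left(85343 + \left(2 - 54^{2}\right)\right) + \frac{1}{-43}\right)} = \sqrt{89095 + \left(\left(85343 + \left(2 - 2916\right)\right) - \frac{1}{43}\right)} = \sqrt{89095 + \left(\left(85343 - 2914\right) - \frac{1}{43}\right)} = \sqrt{89095 + \left(82429 - \frac{1}{43}\right)} = \sqrt{89095 + \frac{3544446}{43}} = \sqrt{\frac{7375531}{43}} = \frac{\sqrt{317147833}}{43}$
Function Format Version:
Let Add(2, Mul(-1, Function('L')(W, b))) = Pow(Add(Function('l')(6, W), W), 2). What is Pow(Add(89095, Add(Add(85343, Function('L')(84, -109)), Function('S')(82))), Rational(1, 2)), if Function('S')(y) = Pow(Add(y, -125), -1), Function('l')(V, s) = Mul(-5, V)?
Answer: Mul(Rational(1, 43), Pow(317147833, Rational(1, 2))) ≈ 414.15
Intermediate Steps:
Function('L')(W, b) = Add(2, Mul(-1, Pow(Add(-30, W), 2))) (Function('L')(W, b) = Add(2, Mul(-1, Pow(Add(Mul(-5, 6), W), 2))) = Add(2, Mul(-1, Pow(Add(-30, W), 2))))
Function('S')(y) = Pow(Add(-125, y), -1)
Pow(Add(89095, Add(Add(85343, Function('L')(84, -109)), Function('S')(82))), Rational(1, 2)) = Pow(Add(89095, Add(Add(85343, Add(2, Mul(-1, Pow(Add(-30, 84), 2)))), Pow(Add(-125, 82), -1))), Rational(1, 2)) = Pow(Add(89095, Add(Add(85343, Add(2, Mul(-1, Pow(54, 2)))), Pow(-43, -1))), Rational(1, 2)) = Pow(Add(89095, Add(Add(85343, Add(2, Mul(-1, 2916))), Rational(-1, 43))), Rational(1, 2)) = Pow(Add(89095, Add(Add(85343, Add(2, -2916)), Rational(-1, 43))), Rational(1, 2)) = Pow(Add(89095, Add(Add(85343, -2914), Rational(-1, 43))), Rational(1, 2)) = Pow(Add(89095, Add(82429, Rational(-1, 43))), Rational(1, 2)) = Pow(Add(89095, Rational(3544446, 43)), Rational(1, 2)) = Pow(Rational(7375531, 43), Rational(1, 2)) = Mul(Rational(1, 43), Pow(317147833, Rational(1, 2)))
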